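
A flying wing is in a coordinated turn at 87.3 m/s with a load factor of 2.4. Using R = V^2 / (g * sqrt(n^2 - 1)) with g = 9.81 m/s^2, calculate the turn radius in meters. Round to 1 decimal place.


Step 1: V^2 = 87.3^2 = 7621.29
Step 2: n^2 - 1 = 2.4^2 - 1 = 4.76
Step 3: sqrt(4.76) = 2.181742
Step 4: R = 7621.29 / (9.81 * 2.181742) = 356.1 m

356.1


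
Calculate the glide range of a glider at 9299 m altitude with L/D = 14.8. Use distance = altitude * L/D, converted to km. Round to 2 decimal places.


Step 1: Glide distance = altitude * L/D = 9299 * 14.8 = 137625.2 m
Step 2: Convert to km: 137625.2 / 1000 = 137.63 km

137.63


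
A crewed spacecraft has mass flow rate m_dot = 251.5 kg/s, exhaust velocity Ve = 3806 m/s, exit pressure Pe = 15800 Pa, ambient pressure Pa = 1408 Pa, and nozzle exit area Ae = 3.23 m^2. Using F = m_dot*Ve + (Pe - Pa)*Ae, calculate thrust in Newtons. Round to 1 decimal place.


Step 1: Momentum thrust = m_dot * Ve = 251.5 * 3806 = 957209.0 N
Step 2: Pressure thrust = (Pe - Pa) * Ae = (15800 - 1408) * 3.23 = 46486.16 N
Step 3: Total thrust F = 957209.0 + 46486.16 = 1003695.2 N

1003695.2


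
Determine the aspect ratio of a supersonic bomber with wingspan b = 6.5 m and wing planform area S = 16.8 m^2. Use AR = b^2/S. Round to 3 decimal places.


Step 1: b^2 = 6.5^2 = 42.25
Step 2: AR = 42.25 / 16.8 = 2.515

2.515


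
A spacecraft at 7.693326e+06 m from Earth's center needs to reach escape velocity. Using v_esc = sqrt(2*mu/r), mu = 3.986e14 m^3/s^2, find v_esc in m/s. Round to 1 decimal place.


Step 1: 2*mu/r = 2 * 3.986e14 / 7.693326e+06 = 103622282.4822
Step 2: v_esc = sqrt(103622282.4822) = 10179.5 m/s

10179.5


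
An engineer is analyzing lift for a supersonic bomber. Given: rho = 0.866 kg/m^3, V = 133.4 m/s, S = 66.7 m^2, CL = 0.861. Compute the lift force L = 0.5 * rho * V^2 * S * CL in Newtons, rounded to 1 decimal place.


Step 1: Calculate dynamic pressure q = 0.5 * 0.866 * 133.4^2 = 0.5 * 0.866 * 17795.56 = 7705.4775 Pa
Step 2: Multiply by wing area and lift coefficient: L = 7705.4775 * 66.7 * 0.861
Step 3: L = 513955.3479 * 0.861 = 442515.6 N

442515.6


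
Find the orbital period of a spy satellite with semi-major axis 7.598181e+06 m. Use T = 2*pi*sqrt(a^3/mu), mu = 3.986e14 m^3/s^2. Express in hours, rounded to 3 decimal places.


Step 1: a^3 / mu = 4.386609e+20 / 3.986e14 = 1.100504e+06
Step 2: sqrt(1.100504e+06) = 1049.0491 s
Step 3: T = 2*pi * 1049.0491 = 6591.37 s
Step 4: T in hours = 6591.37 / 3600 = 1.831 hours

1.831


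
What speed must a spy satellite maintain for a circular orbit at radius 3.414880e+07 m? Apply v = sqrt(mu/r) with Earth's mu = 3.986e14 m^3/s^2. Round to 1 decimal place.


Step 1: mu / r = 3.986e14 / 3.414880e+07 = 11672445.2982
Step 2: v = sqrt(11672445.2982) = 3416.5 m/s

3416.5


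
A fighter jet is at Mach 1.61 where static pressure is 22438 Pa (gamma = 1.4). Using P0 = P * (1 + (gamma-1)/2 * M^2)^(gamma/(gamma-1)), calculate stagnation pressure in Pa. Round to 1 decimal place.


Step 1: (gamma-1)/2 * M^2 = 0.2 * 2.5921 = 0.51842
Step 2: 1 + 0.51842 = 1.51842
Step 3: Exponent gamma/(gamma-1) = 3.5
Step 4: P0 = 22438 * 1.51842^3.5 = 96795.7 Pa

96795.7


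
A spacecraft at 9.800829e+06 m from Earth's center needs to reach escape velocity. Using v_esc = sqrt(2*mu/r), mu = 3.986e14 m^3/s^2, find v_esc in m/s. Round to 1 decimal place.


Step 1: 2*mu/r = 2 * 3.986e14 / 9.800829e+06 = 81340058.0706
Step 2: v_esc = sqrt(81340058.0706) = 9018.9 m/s

9018.9


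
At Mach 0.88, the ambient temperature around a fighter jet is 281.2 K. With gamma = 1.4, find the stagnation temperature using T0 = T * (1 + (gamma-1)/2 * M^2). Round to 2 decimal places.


Step 1: (gamma-1)/2 = 0.2
Step 2: M^2 = 0.7744
Step 3: 1 + 0.2 * 0.7744 = 1.15488
Step 4: T0 = 281.2 * 1.15488 = 324.75 K

324.75


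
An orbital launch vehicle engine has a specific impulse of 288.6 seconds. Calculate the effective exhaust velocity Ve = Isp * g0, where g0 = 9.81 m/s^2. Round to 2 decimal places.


Step 1: Ve = Isp * g0 = 288.6 * 9.81
Step 2: Ve = 2831.17 m/s

2831.17


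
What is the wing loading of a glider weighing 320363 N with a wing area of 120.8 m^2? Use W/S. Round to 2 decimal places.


Step 1: Wing loading = W / S = 320363 / 120.8
Step 2: Wing loading = 2652.01 N/m^2

2652.01


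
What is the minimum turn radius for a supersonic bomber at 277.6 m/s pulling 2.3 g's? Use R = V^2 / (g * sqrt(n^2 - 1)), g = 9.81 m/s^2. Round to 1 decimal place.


Step 1: V^2 = 277.6^2 = 77061.76
Step 2: n^2 - 1 = 2.3^2 - 1 = 4.29
Step 3: sqrt(4.29) = 2.071232
Step 4: R = 77061.76 / (9.81 * 2.071232) = 3792.6 m

3792.6


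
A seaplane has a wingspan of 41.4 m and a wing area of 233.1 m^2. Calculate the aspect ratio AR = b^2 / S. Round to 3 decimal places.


Step 1: b^2 = 41.4^2 = 1713.96
Step 2: AR = 1713.96 / 233.1 = 7.353

7.353


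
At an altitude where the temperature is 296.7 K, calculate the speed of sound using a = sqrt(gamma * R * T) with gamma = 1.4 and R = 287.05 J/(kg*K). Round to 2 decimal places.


Step 1: gamma * R * T = 1.4 * 287.05 * 296.7 = 119234.829
Step 2: a = sqrt(119234.829) = 345.30 m/s

345.30


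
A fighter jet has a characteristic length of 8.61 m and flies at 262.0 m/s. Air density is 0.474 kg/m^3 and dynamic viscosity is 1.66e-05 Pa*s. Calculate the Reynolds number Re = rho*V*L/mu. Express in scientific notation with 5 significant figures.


Step 1: Numerator = rho * V * L = 0.474 * 262.0 * 8.61 = 1069.25868
Step 2: Re = 1069.25868 / 1.66e-05
Step 3: Re = 6.4413e+07

6.4413e+07


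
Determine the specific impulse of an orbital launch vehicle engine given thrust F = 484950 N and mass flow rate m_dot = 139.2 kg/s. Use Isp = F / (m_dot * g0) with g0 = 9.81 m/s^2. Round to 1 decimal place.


Step 1: m_dot * g0 = 139.2 * 9.81 = 1365.55
Step 2: Isp = 484950 / 1365.55 = 355.1 s

355.1


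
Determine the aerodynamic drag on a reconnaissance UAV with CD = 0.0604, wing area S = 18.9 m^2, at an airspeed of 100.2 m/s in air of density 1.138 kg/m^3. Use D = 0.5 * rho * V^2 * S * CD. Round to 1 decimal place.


Step 1: Dynamic pressure q = 0.5 * 1.138 * 100.2^2 = 5712.7828 Pa
Step 2: Drag D = q * S * CD = 5712.7828 * 18.9 * 0.0604
Step 3: D = 6521.5 N

6521.5


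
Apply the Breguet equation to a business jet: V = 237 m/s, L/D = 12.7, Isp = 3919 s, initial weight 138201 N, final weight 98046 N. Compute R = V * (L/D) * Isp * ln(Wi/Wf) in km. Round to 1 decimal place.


Step 1: Coefficient = V * (L/D) * Isp = 237 * 12.7 * 3919 = 11795798.1 m
Step 2: Wi/Wf = 138201 / 98046 = 1.409553
Step 3: ln(1.409553) = 0.343272
Step 4: R = 11795798.1 * 0.343272 = 4049171.8 m = 4049.2 km

4049.2


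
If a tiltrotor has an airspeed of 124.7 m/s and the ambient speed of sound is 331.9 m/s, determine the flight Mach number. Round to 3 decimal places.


Step 1: M = V / a = 124.7 / 331.9
Step 2: M = 0.376

0.376


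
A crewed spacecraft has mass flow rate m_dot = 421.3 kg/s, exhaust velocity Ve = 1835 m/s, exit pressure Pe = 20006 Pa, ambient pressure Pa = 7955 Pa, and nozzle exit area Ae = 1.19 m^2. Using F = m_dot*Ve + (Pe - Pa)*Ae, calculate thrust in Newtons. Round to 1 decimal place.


Step 1: Momentum thrust = m_dot * Ve = 421.3 * 1835 = 773085.5 N
Step 2: Pressure thrust = (Pe - Pa) * Ae = (20006 - 7955) * 1.19 = 14340.69 N
Step 3: Total thrust F = 773085.5 + 14340.69 = 787426.2 N

787426.2


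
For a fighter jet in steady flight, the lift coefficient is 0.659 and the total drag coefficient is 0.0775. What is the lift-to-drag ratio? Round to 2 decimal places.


Step 1: L/D = CL / CD = 0.659 / 0.0775
Step 2: L/D = 8.50

8.50


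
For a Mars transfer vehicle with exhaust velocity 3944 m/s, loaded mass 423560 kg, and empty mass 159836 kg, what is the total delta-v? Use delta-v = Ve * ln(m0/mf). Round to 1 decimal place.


Step 1: Mass ratio m0/mf = 423560 / 159836 = 2.649966
Step 2: ln(2.649966) = 0.974547
Step 3: delta-v = 3944 * 0.974547 = 3843.6 m/s

3843.6


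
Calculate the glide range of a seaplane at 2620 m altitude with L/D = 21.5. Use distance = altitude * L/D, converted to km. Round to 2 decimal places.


Step 1: Glide distance = altitude * L/D = 2620 * 21.5 = 56330.0 m
Step 2: Convert to km: 56330.0 / 1000 = 56.33 km

56.33


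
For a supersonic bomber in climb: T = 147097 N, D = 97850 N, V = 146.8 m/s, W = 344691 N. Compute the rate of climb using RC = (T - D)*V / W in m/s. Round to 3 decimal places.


Step 1: Excess thrust = T - D = 147097 - 97850 = 49247 N
Step 2: Excess power = 49247 * 146.8 = 7229459.6 W
Step 3: RC = 7229459.6 / 344691 = 20.974 m/s

20.974


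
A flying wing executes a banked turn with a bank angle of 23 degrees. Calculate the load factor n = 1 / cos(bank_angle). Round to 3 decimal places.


Step 1: Convert 23 degrees to radians = 0.401426
Step 2: cos(23 deg) = 0.920505
Step 3: n = 1 / 0.920505 = 1.086

1.086


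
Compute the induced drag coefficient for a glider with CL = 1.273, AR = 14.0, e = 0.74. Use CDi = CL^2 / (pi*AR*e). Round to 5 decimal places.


Step 1: CL^2 = 1.273^2 = 1.620529
Step 2: pi * AR * e = 3.14159 * 14.0 * 0.74 = 32.5469
Step 3: CDi = 1.620529 / 32.5469 = 0.04979

0.04979


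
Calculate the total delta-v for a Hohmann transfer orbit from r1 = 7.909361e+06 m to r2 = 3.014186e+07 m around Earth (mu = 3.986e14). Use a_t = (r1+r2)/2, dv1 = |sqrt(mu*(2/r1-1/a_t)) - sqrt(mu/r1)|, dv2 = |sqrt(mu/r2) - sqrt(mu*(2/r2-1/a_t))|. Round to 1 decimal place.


Step 1: Transfer semi-major axis a_t = (7.909361e+06 + 3.014186e+07) / 2 = 1.902561e+07 m
Step 2: v1 (circular at r1) = sqrt(mu/r1) = 7099.01 m/s
Step 3: v_t1 = sqrt(mu*(2/r1 - 1/a_t)) = 8935.39 m/s
Step 4: dv1 = |8935.39 - 7099.01| = 1836.38 m/s
Step 5: v2 (circular at r2) = 3636.5 m/s, v_t2 = 2344.69 m/s
Step 6: dv2 = |3636.5 - 2344.69| = 1291.81 m/s
Step 7: Total delta-v = 1836.38 + 1291.81 = 3128.2 m/s

3128.2


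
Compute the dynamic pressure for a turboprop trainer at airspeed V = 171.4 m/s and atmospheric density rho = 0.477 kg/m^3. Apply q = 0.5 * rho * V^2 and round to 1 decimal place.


Step 1: V^2 = 171.4^2 = 29377.96
Step 2: q = 0.5 * 0.477 * 29377.96
Step 3: q = 7006.6 Pa

7006.6


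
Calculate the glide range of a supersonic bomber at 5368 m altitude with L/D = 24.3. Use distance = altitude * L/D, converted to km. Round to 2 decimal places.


Step 1: Glide distance = altitude * L/D = 5368 * 24.3 = 130442.4 m
Step 2: Convert to km: 130442.4 / 1000 = 130.44 km

130.44


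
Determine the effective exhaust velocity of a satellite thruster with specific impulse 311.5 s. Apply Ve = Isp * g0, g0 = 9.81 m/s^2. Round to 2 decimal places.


Step 1: Ve = Isp * g0 = 311.5 * 9.81
Step 2: Ve = 3055.82 m/s

3055.82


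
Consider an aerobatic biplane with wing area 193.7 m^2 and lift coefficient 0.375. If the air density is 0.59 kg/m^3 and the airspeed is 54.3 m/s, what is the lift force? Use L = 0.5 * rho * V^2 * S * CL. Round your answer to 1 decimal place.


Step 1: Calculate dynamic pressure q = 0.5 * 0.59 * 54.3^2 = 0.5 * 0.59 * 2948.49 = 869.8045 Pa
Step 2: Multiply by wing area and lift coefficient: L = 869.8045 * 193.7 * 0.375
Step 3: L = 168481.1413 * 0.375 = 63180.4 N

63180.4


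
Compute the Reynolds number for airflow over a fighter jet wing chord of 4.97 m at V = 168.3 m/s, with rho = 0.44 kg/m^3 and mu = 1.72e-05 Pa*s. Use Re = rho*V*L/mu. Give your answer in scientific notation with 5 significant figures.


Step 1: Numerator = rho * V * L = 0.44 * 168.3 * 4.97 = 368.03844
Step 2: Re = 368.03844 / 1.72e-05
Step 3: Re = 2.1398e+07

2.1398e+07


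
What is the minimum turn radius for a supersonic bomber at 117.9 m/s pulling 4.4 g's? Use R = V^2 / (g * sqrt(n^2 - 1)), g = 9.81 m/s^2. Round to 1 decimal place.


Step 1: V^2 = 117.9^2 = 13900.41
Step 2: n^2 - 1 = 4.4^2 - 1 = 18.36
Step 3: sqrt(18.36) = 4.284857
Step 4: R = 13900.41 / (9.81 * 4.284857) = 330.7 m

330.7


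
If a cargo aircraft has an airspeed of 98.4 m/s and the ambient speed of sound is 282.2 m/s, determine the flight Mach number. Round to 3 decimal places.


Step 1: M = V / a = 98.4 / 282.2
Step 2: M = 0.349

0.349


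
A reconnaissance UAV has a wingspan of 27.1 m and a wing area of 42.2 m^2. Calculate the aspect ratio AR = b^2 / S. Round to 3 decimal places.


Step 1: b^2 = 27.1^2 = 734.41
Step 2: AR = 734.41 / 42.2 = 17.403

17.403


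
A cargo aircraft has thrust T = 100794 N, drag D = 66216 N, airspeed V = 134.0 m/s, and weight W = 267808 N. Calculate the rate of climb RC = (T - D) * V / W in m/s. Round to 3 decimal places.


Step 1: Excess thrust = T - D = 100794 - 66216 = 34578 N
Step 2: Excess power = 34578 * 134.0 = 4633452.0 W
Step 3: RC = 4633452.0 / 267808 = 17.301 m/s

17.301


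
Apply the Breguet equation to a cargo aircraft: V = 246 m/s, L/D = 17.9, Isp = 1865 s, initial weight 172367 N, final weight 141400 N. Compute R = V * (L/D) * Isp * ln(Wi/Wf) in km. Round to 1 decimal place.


Step 1: Coefficient = V * (L/D) * Isp = 246 * 17.9 * 1865 = 8212341.0 m
Step 2: Wi/Wf = 172367 / 141400 = 1.219003
Step 3: ln(1.219003) = 0.198033
Step 4: R = 8212341.0 * 0.198033 = 1626315.9 m = 1626.3 km

1626.3


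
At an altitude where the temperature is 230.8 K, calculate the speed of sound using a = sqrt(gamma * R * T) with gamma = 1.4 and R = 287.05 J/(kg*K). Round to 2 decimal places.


Step 1: gamma * R * T = 1.4 * 287.05 * 230.8 = 92751.596
Step 2: a = sqrt(92751.596) = 304.55 m/s

304.55


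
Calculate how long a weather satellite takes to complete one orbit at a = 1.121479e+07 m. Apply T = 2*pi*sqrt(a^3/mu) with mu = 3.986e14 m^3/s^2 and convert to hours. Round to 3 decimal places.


Step 1: a^3 / mu = 1.410501e+21 / 3.986e14 = 3.538638e+06
Step 2: sqrt(3.538638e+06) = 1881.1268 s
Step 3: T = 2*pi * 1881.1268 = 11819.47 s
Step 4: T in hours = 11819.47 / 3600 = 3.283 hours

3.283


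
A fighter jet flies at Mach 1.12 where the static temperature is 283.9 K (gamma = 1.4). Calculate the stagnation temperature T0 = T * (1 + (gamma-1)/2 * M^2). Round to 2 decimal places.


Step 1: (gamma-1)/2 = 0.2
Step 2: M^2 = 1.2544
Step 3: 1 + 0.2 * 1.2544 = 1.25088
Step 4: T0 = 283.9 * 1.25088 = 355.12 K

355.12


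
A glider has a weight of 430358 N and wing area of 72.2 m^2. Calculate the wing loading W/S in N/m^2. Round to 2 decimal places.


Step 1: Wing loading = W / S = 430358 / 72.2
Step 2: Wing loading = 5960.64 N/m^2

5960.64


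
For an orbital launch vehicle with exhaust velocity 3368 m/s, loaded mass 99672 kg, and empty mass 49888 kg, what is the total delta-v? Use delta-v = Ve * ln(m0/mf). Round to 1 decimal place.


Step 1: Mass ratio m0/mf = 99672 / 49888 = 1.997915
Step 2: ln(1.997915) = 0.692104
Step 3: delta-v = 3368 * 0.692104 = 2331.0 m/s

2331.0


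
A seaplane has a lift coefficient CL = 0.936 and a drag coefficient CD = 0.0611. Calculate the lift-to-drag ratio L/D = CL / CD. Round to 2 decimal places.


Step 1: L/D = CL / CD = 0.936 / 0.0611
Step 2: L/D = 15.32

15.32


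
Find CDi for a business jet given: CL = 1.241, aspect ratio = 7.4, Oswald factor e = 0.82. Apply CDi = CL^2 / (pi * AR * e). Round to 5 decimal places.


Step 1: CL^2 = 1.241^2 = 1.540081
Step 2: pi * AR * e = 3.14159 * 7.4 * 0.82 = 19.063184
Step 3: CDi = 1.540081 / 19.063184 = 0.08079

0.08079


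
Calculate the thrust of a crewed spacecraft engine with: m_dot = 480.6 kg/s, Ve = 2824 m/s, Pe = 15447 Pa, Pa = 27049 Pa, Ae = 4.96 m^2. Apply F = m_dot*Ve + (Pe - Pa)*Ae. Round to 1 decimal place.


Step 1: Momentum thrust = m_dot * Ve = 480.6 * 2824 = 1357214.4 N
Step 2: Pressure thrust = (Pe - Pa) * Ae = (15447 - 27049) * 4.96 = -57545.92 N
Step 3: Total thrust F = 1357214.4 + -57545.92 = 1299668.5 N

1299668.5


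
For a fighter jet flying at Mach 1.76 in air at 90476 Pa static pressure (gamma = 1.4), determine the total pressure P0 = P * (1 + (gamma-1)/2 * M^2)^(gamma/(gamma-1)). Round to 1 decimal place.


Step 1: (gamma-1)/2 * M^2 = 0.2 * 3.0976 = 0.61952
Step 2: 1 + 0.61952 = 1.61952
Step 3: Exponent gamma/(gamma-1) = 3.5
Step 4: P0 = 90476 * 1.61952^3.5 = 489086.3 Pa

489086.3


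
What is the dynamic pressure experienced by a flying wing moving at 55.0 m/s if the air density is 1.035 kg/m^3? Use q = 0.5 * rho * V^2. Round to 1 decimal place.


Step 1: V^2 = 55.0^2 = 3025.0
Step 2: q = 0.5 * 1.035 * 3025.0
Step 3: q = 1565.4 Pa

1565.4


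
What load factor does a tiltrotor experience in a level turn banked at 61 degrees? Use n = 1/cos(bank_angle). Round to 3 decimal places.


Step 1: Convert 61 degrees to radians = 1.064651
Step 2: cos(61 deg) = 0.48481
Step 3: n = 1 / 0.48481 = 2.063

2.063


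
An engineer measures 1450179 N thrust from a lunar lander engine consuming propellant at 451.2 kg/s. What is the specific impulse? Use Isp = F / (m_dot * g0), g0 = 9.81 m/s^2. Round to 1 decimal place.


Step 1: m_dot * g0 = 451.2 * 9.81 = 4426.27
Step 2: Isp = 1450179 / 4426.27 = 327.6 s

327.6


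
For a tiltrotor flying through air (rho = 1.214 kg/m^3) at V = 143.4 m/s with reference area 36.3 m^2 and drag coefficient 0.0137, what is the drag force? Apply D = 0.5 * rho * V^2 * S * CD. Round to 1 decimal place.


Step 1: Dynamic pressure q = 0.5 * 1.214 * 143.4^2 = 12482.0809 Pa
Step 2: Drag D = q * S * CD = 12482.0809 * 36.3 * 0.0137
Step 3: D = 6207.5 N

6207.5


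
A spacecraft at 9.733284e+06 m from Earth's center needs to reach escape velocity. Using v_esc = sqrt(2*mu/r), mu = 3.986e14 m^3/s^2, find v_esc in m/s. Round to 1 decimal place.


Step 1: 2*mu/r = 2 * 3.986e14 / 9.733284e+06 = 81904524.7216
Step 2: v_esc = sqrt(81904524.7216) = 9050.1 m/s

9050.1


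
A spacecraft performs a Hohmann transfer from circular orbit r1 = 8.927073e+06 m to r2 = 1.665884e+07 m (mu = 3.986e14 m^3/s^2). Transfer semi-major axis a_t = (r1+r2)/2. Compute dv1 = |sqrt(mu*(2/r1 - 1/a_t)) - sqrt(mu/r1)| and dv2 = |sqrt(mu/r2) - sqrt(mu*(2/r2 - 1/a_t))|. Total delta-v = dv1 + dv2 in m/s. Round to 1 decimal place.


Step 1: Transfer semi-major axis a_t = (8.927073e+06 + 1.665884e+07) / 2 = 1.279296e+07 m
Step 2: v1 (circular at r1) = sqrt(mu/r1) = 6682.12 m/s
Step 3: v_t1 = sqrt(mu*(2/r1 - 1/a_t)) = 7625.2 m/s
Step 4: dv1 = |7625.2 - 6682.12| = 943.08 m/s
Step 5: v2 (circular at r2) = 4891.55 m/s, v_t2 = 4086.16 m/s
Step 6: dv2 = |4891.55 - 4086.16| = 805.39 m/s
Step 7: Total delta-v = 943.08 + 805.39 = 1748.5 m/s

1748.5


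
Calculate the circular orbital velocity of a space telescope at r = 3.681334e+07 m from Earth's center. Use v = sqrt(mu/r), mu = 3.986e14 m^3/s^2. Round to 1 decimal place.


Step 1: mu / r = 3.986e14 / 3.681334e+07 = 10827596.7353
Step 2: v = sqrt(10827596.7353) = 3290.5 m/s

3290.5


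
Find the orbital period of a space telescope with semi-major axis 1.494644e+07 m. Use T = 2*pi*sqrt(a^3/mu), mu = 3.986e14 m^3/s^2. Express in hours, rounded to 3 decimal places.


Step 1: a^3 / mu = 3.338976e+21 / 3.986e14 = 8.376758e+06
Step 2: sqrt(8.376758e+06) = 2894.263 s
Step 3: T = 2*pi * 2894.263 = 18185.19 s
Step 4: T in hours = 18185.19 / 3600 = 5.051 hours

5.051


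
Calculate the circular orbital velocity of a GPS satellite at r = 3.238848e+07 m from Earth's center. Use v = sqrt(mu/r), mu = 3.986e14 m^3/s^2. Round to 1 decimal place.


Step 1: mu / r = 3.986e14 / 3.238848e+07 = 12306844.9029
Step 2: v = sqrt(12306844.9029) = 3508.1 m/s

3508.1


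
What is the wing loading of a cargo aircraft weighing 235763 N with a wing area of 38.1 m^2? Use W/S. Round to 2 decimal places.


Step 1: Wing loading = W / S = 235763 / 38.1
Step 2: Wing loading = 6188.01 N/m^2

6188.01


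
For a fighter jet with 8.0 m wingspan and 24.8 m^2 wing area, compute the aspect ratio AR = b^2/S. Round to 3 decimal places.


Step 1: b^2 = 8.0^2 = 64.0
Step 2: AR = 64.0 / 24.8 = 2.581

2.581


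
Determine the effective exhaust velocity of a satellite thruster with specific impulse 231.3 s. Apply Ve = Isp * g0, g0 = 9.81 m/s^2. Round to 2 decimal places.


Step 1: Ve = Isp * g0 = 231.3 * 9.81
Step 2: Ve = 2269.05 m/s

2269.05


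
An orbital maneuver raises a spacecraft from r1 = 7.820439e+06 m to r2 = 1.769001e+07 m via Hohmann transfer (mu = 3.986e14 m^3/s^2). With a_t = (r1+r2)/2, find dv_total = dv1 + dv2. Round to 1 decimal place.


Step 1: Transfer semi-major axis a_t = (7.820439e+06 + 1.769001e+07) / 2 = 1.275522e+07 m
Step 2: v1 (circular at r1) = sqrt(mu/r1) = 7139.26 m/s
Step 3: v_t1 = sqrt(mu*(2/r1 - 1/a_t)) = 8407.62 m/s
Step 4: dv1 = |8407.62 - 7139.26| = 1268.36 m/s
Step 5: v2 (circular at r2) = 4746.84 m/s, v_t2 = 3716.86 m/s
Step 6: dv2 = |4746.84 - 3716.86| = 1029.98 m/s
Step 7: Total delta-v = 1268.36 + 1029.98 = 2298.3 m/s

2298.3


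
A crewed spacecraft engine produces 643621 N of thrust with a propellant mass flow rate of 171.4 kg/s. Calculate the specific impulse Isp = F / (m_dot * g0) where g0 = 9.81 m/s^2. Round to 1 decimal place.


Step 1: m_dot * g0 = 171.4 * 9.81 = 1681.43
Step 2: Isp = 643621 / 1681.43 = 382.8 s

382.8


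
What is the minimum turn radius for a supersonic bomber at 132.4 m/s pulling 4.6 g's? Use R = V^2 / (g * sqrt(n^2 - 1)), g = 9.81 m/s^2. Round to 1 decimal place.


Step 1: V^2 = 132.4^2 = 17529.76
Step 2: n^2 - 1 = 4.6^2 - 1 = 20.16
Step 3: sqrt(20.16) = 4.489989
Step 4: R = 17529.76 / (9.81 * 4.489989) = 398.0 m

398.0


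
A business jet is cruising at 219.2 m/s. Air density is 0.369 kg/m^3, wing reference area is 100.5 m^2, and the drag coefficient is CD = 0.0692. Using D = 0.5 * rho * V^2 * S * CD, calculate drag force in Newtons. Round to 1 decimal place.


Step 1: Dynamic pressure q = 0.5 * 0.369 * 219.2^2 = 8864.9741 Pa
Step 2: Drag D = q * S * CD = 8864.9741 * 100.5 * 0.0692
Step 3: D = 61652.3 N

61652.3


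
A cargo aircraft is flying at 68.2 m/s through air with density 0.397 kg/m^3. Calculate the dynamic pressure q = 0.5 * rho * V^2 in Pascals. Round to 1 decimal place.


Step 1: V^2 = 68.2^2 = 4651.24
Step 2: q = 0.5 * 0.397 * 4651.24
Step 3: q = 923.3 Pa

923.3


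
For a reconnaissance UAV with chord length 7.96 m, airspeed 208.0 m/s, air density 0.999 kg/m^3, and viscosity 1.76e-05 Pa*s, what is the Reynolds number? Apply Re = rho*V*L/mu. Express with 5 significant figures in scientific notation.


Step 1: Numerator = rho * V * L = 0.999 * 208.0 * 7.96 = 1654.02432
Step 2: Re = 1654.02432 / 1.76e-05
Step 3: Re = 9.3979e+07

9.3979e+07


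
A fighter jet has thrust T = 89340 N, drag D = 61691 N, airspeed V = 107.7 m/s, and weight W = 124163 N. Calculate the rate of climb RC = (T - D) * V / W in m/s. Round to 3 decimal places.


Step 1: Excess thrust = T - D = 89340 - 61691 = 27649 N
Step 2: Excess power = 27649 * 107.7 = 2977797.3 W
Step 3: RC = 2977797.3 / 124163 = 23.983 m/s

23.983


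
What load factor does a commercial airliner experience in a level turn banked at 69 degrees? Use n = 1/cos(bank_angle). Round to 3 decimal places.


Step 1: Convert 69 degrees to radians = 1.204277
Step 2: cos(69 deg) = 0.358368
Step 3: n = 1 / 0.358368 = 2.790

2.790


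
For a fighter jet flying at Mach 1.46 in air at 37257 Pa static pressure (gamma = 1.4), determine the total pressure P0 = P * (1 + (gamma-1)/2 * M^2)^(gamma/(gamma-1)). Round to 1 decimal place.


Step 1: (gamma-1)/2 * M^2 = 0.2 * 2.1316 = 0.42632
Step 2: 1 + 0.42632 = 1.42632
Step 3: Exponent gamma/(gamma-1) = 3.5
Step 4: P0 = 37257 * 1.42632^3.5 = 129112.2 Pa

129112.2


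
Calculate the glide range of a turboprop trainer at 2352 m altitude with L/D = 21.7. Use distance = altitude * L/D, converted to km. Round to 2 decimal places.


Step 1: Glide distance = altitude * L/D = 2352 * 21.7 = 51038.4 m
Step 2: Convert to km: 51038.4 / 1000 = 51.04 km

51.04


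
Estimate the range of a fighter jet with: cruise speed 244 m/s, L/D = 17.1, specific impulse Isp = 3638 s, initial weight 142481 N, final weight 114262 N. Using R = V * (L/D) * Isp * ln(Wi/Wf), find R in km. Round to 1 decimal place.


Step 1: Coefficient = V * (L/D) * Isp = 244 * 17.1 * 3638 = 15179191.2 m
Step 2: Wi/Wf = 142481 / 114262 = 1.246967
Step 3: ln(1.246967) = 0.220715
Step 4: R = 15179191.2 * 0.220715 = 3350269.1 m = 3350.3 km

3350.3


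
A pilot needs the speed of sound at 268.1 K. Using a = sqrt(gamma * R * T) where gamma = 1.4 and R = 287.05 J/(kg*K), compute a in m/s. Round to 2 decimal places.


Step 1: gamma * R * T = 1.4 * 287.05 * 268.1 = 107741.347
Step 2: a = sqrt(107741.347) = 328.24 m/s

328.24


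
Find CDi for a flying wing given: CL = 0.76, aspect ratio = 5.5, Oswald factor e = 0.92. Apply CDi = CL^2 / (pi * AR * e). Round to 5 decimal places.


Step 1: CL^2 = 0.76^2 = 0.5776
Step 2: pi * AR * e = 3.14159 * 5.5 * 0.92 = 15.896459
Step 3: CDi = 0.5776 / 15.896459 = 0.03634

0.03634


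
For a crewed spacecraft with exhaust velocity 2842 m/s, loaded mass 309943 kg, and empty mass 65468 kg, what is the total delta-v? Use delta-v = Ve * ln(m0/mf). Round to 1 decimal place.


Step 1: Mass ratio m0/mf = 309943 / 65468 = 4.734267
Step 2: ln(4.734267) = 1.554827
Step 3: delta-v = 2842 * 1.554827 = 4418.8 m/s

4418.8


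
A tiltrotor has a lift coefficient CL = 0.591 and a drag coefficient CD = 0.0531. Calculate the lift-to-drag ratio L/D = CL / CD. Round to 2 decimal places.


Step 1: L/D = CL / CD = 0.591 / 0.0531
Step 2: L/D = 11.13

11.13


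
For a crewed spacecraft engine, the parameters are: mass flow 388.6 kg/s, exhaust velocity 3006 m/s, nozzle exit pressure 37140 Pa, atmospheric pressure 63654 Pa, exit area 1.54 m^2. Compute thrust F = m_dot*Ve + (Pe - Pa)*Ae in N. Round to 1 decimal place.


Step 1: Momentum thrust = m_dot * Ve = 388.6 * 3006 = 1168131.6 N
Step 2: Pressure thrust = (Pe - Pa) * Ae = (37140 - 63654) * 1.54 = -40831.56 N
Step 3: Total thrust F = 1168131.6 + -40831.56 = 1127300.0 N

1127300.0


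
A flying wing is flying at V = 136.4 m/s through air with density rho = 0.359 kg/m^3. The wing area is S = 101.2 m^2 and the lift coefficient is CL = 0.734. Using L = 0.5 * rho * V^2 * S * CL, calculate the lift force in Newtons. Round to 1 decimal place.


Step 1: Calculate dynamic pressure q = 0.5 * 0.359 * 136.4^2 = 0.5 * 0.359 * 18604.96 = 3339.5903 Pa
Step 2: Multiply by wing area and lift coefficient: L = 3339.5903 * 101.2 * 0.734
Step 3: L = 337966.5404 * 0.734 = 248067.4 N

248067.4


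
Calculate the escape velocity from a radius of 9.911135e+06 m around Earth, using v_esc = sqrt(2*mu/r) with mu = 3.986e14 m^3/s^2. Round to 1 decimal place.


Step 1: 2*mu/r = 2 * 3.986e14 / 9.911135e+06 = 80434783.7054
Step 2: v_esc = sqrt(80434783.7054) = 8968.5 m/s

8968.5


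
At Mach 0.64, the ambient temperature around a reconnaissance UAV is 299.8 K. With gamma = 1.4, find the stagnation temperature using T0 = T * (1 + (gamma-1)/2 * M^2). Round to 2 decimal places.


Step 1: (gamma-1)/2 = 0.2
Step 2: M^2 = 0.4096
Step 3: 1 + 0.2 * 0.4096 = 1.08192
Step 4: T0 = 299.8 * 1.08192 = 324.36 K

324.36


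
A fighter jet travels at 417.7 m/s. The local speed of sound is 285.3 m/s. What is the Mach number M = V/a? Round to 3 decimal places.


Step 1: M = V / a = 417.7 / 285.3
Step 2: M = 1.464

1.464


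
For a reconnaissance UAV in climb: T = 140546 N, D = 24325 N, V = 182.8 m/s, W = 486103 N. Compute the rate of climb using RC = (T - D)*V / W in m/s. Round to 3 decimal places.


Step 1: Excess thrust = T - D = 140546 - 24325 = 116221 N
Step 2: Excess power = 116221 * 182.8 = 21245198.8 W
Step 3: RC = 21245198.8 / 486103 = 43.705 m/s

43.705


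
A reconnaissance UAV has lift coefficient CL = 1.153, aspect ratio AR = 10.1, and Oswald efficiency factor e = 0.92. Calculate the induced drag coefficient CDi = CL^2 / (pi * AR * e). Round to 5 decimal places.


Step 1: CL^2 = 1.153^2 = 1.329409
Step 2: pi * AR * e = 3.14159 * 10.1 * 0.92 = 29.191679
Step 3: CDi = 1.329409 / 29.191679 = 0.04554

0.04554


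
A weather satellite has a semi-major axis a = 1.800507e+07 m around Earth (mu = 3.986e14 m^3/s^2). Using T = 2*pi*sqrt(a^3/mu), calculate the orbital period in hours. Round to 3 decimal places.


Step 1: a^3 / mu = 5.836929e+21 / 3.986e14 = 1.464358e+07
Step 2: sqrt(1.464358e+07) = 3826.6926 s
Step 3: T = 2*pi * 3826.6926 = 24043.82 s
Step 4: T in hours = 24043.82 / 3600 = 6.679 hours

6.679


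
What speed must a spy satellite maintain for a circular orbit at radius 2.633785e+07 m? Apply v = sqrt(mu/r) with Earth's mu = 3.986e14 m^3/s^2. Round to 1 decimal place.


Step 1: mu / r = 3.986e14 / 2.633785e+07 = 15134113.073
Step 2: v = sqrt(15134113.073) = 3890.3 m/s

3890.3


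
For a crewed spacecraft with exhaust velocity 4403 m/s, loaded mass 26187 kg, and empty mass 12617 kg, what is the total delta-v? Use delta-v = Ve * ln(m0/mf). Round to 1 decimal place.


Step 1: Mass ratio m0/mf = 26187 / 12617 = 2.075533
Step 2: ln(2.075533) = 0.730218
Step 3: delta-v = 4403 * 0.730218 = 3215.1 m/s

3215.1


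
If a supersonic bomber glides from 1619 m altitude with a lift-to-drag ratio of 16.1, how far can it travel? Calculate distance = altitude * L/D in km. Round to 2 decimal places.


Step 1: Glide distance = altitude * L/D = 1619 * 16.1 = 26065.9 m
Step 2: Convert to km: 26065.9 / 1000 = 26.07 km

26.07


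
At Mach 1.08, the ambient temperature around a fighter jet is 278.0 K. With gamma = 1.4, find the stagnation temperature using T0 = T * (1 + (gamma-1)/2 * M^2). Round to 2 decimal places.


Step 1: (gamma-1)/2 = 0.2
Step 2: M^2 = 1.1664
Step 3: 1 + 0.2 * 1.1664 = 1.23328
Step 4: T0 = 278.0 * 1.23328 = 342.85 K

342.85


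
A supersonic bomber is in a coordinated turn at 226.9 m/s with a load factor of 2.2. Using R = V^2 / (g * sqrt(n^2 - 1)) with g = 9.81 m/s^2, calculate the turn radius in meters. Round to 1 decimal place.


Step 1: V^2 = 226.9^2 = 51483.61
Step 2: n^2 - 1 = 2.2^2 - 1 = 3.84
Step 3: sqrt(3.84) = 1.959592
Step 4: R = 51483.61 / (9.81 * 1.959592) = 2678.1 m

2678.1


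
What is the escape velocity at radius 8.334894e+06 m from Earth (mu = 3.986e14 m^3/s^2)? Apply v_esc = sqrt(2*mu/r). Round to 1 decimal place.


Step 1: 2*mu/r = 2 * 3.986e14 / 8.334894e+06 = 95646087.4008
Step 2: v_esc = sqrt(95646087.4008) = 9779.9 m/s

9779.9


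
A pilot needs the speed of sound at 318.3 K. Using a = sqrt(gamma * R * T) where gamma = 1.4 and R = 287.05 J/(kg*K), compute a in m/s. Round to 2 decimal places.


Step 1: gamma * R * T = 1.4 * 287.05 * 318.3 = 127915.221
Step 2: a = sqrt(127915.221) = 357.65 m/s

357.65


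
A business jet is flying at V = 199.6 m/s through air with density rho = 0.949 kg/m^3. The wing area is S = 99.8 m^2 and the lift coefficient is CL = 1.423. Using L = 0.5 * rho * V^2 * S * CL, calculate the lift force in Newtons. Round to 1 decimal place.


Step 1: Calculate dynamic pressure q = 0.5 * 0.949 * 199.6^2 = 0.5 * 0.949 * 39840.16 = 18904.1559 Pa
Step 2: Multiply by wing area and lift coefficient: L = 18904.1559 * 99.8 * 1.423
Step 3: L = 1886634.7608 * 1.423 = 2684681.3 N

2684681.3


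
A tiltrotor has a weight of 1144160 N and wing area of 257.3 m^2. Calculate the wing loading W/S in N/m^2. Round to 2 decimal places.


Step 1: Wing loading = W / S = 1144160 / 257.3
Step 2: Wing loading = 4446.79 N/m^2

4446.79


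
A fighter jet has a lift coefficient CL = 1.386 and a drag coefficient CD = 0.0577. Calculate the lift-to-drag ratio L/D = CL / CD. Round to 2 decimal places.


Step 1: L/D = CL / CD = 1.386 / 0.0577
Step 2: L/D = 24.02

24.02


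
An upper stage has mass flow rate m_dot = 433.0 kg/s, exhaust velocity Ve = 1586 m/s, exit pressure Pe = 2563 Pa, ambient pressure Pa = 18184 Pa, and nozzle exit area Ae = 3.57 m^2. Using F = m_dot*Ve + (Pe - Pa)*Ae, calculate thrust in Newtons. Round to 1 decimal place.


Step 1: Momentum thrust = m_dot * Ve = 433.0 * 1586 = 686738.0 N
Step 2: Pressure thrust = (Pe - Pa) * Ae = (2563 - 18184) * 3.57 = -55766.97 N
Step 3: Total thrust F = 686738.0 + -55766.97 = 630971.0 N

630971.0


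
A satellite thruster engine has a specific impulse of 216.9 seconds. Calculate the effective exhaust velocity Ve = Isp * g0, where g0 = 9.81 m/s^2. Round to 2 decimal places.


Step 1: Ve = Isp * g0 = 216.9 * 9.81
Step 2: Ve = 2127.79 m/s

2127.79


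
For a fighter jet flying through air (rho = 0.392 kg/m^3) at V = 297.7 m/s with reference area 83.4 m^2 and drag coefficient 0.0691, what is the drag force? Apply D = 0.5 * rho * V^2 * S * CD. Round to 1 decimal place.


Step 1: Dynamic pressure q = 0.5 * 0.392 * 297.7^2 = 17370.5568 Pa
Step 2: Drag D = q * S * CD = 17370.5568 * 83.4 * 0.0691
Step 3: D = 100105.5 N

100105.5


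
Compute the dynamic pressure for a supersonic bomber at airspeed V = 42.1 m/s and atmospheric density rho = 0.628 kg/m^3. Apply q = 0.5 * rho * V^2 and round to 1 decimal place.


Step 1: V^2 = 42.1^2 = 1772.41
Step 2: q = 0.5 * 0.628 * 1772.41
Step 3: q = 556.5 Pa

556.5


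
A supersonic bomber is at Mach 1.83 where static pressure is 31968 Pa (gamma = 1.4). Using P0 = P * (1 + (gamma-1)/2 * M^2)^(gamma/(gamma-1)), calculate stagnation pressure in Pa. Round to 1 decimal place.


Step 1: (gamma-1)/2 * M^2 = 0.2 * 3.3489 = 0.66978
Step 2: 1 + 0.66978 = 1.66978
Step 3: Exponent gamma/(gamma-1) = 3.5
Step 4: P0 = 31968 * 1.66978^3.5 = 192319.3 Pa

192319.3


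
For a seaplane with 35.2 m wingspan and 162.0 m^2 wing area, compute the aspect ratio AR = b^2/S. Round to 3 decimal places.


Step 1: b^2 = 35.2^2 = 1239.04
Step 2: AR = 1239.04 / 162.0 = 7.648

7.648


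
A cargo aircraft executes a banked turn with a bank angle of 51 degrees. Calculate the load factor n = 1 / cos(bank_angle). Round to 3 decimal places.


Step 1: Convert 51 degrees to radians = 0.890118
Step 2: cos(51 deg) = 0.62932
Step 3: n = 1 / 0.62932 = 1.589

1.589


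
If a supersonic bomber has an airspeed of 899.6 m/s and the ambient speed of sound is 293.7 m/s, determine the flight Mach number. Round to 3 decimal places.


Step 1: M = V / a = 899.6 / 293.7
Step 2: M = 3.063

3.063


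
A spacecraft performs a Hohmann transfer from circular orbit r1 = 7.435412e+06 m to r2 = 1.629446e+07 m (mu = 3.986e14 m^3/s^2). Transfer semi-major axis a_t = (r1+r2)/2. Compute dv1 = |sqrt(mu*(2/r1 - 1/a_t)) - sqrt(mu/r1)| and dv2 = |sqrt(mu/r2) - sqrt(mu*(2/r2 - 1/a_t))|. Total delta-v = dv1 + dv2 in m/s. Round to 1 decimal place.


Step 1: Transfer semi-major axis a_t = (7.435412e+06 + 1.629446e+07) / 2 = 1.186494e+07 m
Step 2: v1 (circular at r1) = sqrt(mu/r1) = 7321.77 m/s
Step 3: v_t1 = sqrt(mu*(2/r1 - 1/a_t)) = 8580.32 m/s
Step 4: dv1 = |8580.32 - 7321.77| = 1258.55 m/s
Step 5: v2 (circular at r2) = 4945.94 m/s, v_t2 = 3915.33 m/s
Step 6: dv2 = |4945.94 - 3915.33| = 1030.61 m/s
Step 7: Total delta-v = 1258.55 + 1030.61 = 2289.2 m/s

2289.2


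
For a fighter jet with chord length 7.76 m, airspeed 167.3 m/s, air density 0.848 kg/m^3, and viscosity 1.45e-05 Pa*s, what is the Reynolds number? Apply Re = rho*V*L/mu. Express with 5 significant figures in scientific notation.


Step 1: Numerator = rho * V * L = 0.848 * 167.3 * 7.76 = 1100.914304
Step 2: Re = 1100.914304 / 1.45e-05
Step 3: Re = 7.5925e+07

7.5925e+07


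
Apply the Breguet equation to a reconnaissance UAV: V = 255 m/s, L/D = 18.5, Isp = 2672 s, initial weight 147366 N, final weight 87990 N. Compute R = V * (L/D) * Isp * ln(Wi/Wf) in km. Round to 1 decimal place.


Step 1: Coefficient = V * (L/D) * Isp = 255 * 18.5 * 2672 = 12605160.0 m
Step 2: Wi/Wf = 147366 / 87990 = 1.674804
Step 3: ln(1.674804) = 0.515696
Step 4: R = 12605160.0 * 0.515696 = 6500432.1 m = 6500.4 km

6500.4


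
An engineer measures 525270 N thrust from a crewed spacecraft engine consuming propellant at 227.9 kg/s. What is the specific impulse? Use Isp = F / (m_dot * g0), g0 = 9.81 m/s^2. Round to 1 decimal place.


Step 1: m_dot * g0 = 227.9 * 9.81 = 2235.7
Step 2: Isp = 525270 / 2235.7 = 234.9 s

234.9


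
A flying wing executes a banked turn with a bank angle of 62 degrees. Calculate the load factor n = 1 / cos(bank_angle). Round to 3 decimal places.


Step 1: Convert 62 degrees to radians = 1.082104
Step 2: cos(62 deg) = 0.469472
Step 3: n = 1 / 0.469472 = 2.130

2.130


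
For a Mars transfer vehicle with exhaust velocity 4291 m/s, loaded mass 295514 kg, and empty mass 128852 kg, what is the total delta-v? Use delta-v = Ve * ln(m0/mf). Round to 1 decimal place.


Step 1: Mass ratio m0/mf = 295514 / 128852 = 2.293437
Step 2: ln(2.293437) = 0.830052
Step 3: delta-v = 4291 * 0.830052 = 3561.8 m/s

3561.8


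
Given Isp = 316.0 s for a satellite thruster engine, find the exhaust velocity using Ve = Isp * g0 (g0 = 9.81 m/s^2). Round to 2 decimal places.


Step 1: Ve = Isp * g0 = 316.0 * 9.81
Step 2: Ve = 3099.96 m/s

3099.96


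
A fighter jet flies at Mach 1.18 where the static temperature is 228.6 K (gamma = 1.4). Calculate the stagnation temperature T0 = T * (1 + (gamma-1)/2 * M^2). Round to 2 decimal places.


Step 1: (gamma-1)/2 = 0.2
Step 2: M^2 = 1.3924
Step 3: 1 + 0.2 * 1.3924 = 1.27848
Step 4: T0 = 228.6 * 1.27848 = 292.26 K

292.26


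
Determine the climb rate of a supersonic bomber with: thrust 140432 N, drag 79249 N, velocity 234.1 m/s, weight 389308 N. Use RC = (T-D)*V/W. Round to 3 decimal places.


Step 1: Excess thrust = T - D = 140432 - 79249 = 61183 N
Step 2: Excess power = 61183 * 234.1 = 14322940.3 W
Step 3: RC = 14322940.3 / 389308 = 36.791 m/s

36.791


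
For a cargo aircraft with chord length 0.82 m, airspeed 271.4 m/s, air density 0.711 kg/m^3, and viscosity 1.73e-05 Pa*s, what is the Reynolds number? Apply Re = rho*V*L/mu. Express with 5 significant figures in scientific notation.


Step 1: Numerator = rho * V * L = 0.711 * 271.4 * 0.82 = 158.231628
Step 2: Re = 158.231628 / 1.73e-05
Step 3: Re = 9.1463e+06

9.1463e+06


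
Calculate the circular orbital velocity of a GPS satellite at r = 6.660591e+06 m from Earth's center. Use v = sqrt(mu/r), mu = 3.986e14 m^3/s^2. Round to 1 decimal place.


Step 1: mu / r = 3.986e14 / 6.660591e+06 = 59844539.3209
Step 2: v = sqrt(59844539.3209) = 7735.9 m/s

7735.9


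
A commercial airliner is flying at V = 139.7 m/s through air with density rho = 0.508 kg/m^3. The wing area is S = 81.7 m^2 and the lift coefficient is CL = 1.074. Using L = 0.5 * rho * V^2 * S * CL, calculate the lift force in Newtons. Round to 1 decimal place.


Step 1: Calculate dynamic pressure q = 0.5 * 0.508 * 139.7^2 = 0.5 * 0.508 * 19516.09 = 4957.0869 Pa
Step 2: Multiply by wing area and lift coefficient: L = 4957.0869 * 81.7 * 1.074
Step 3: L = 404993.9965 * 1.074 = 434963.6 N

434963.6


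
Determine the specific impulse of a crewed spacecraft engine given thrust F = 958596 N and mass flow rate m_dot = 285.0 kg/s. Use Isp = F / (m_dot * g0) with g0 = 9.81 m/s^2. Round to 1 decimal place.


Step 1: m_dot * g0 = 285.0 * 9.81 = 2795.85
Step 2: Isp = 958596 / 2795.85 = 342.9 s

342.9


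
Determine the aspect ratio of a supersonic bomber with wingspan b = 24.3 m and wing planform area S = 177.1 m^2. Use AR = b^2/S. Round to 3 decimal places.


Step 1: b^2 = 24.3^2 = 590.49
Step 2: AR = 590.49 / 177.1 = 3.334

3.334


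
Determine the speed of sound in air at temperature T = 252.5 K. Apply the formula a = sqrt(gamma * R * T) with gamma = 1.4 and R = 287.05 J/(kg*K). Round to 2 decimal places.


Step 1: gamma * R * T = 1.4 * 287.05 * 252.5 = 101472.175
Step 2: a = sqrt(101472.175) = 318.55 m/s

318.55


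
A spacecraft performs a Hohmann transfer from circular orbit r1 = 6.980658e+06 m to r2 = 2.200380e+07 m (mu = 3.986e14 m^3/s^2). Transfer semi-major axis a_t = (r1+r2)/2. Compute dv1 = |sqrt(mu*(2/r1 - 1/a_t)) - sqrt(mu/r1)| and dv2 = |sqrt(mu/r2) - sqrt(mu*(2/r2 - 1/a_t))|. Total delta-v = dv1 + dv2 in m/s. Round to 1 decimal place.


Step 1: Transfer semi-major axis a_t = (6.980658e+06 + 2.200380e+07) / 2 = 1.449223e+07 m
Step 2: v1 (circular at r1) = sqrt(mu/r1) = 7556.5 m/s
Step 3: v_t1 = sqrt(mu*(2/r1 - 1/a_t)) = 9311.12 m/s
Step 4: dv1 = |9311.12 - 7556.5| = 1754.62 m/s
Step 5: v2 (circular at r2) = 4256.18 m/s, v_t2 = 2953.93 m/s
Step 6: dv2 = |4256.18 - 2953.93| = 1302.25 m/s
Step 7: Total delta-v = 1754.62 + 1302.25 = 3056.9 m/s

3056.9
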